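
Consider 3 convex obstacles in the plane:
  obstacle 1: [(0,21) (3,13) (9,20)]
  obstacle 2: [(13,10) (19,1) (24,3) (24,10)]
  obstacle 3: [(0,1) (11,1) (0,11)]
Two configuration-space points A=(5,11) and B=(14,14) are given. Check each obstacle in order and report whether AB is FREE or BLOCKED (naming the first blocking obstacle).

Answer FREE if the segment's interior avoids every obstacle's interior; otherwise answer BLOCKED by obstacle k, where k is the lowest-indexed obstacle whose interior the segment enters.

FREE

Obstacle 1 [(0,21) (3,13) (9,20)]:
  edge (0,21)–(3,13): clear
  edge (3,13)–(9,20): clear
  edge (9,20)–(0,21): clear
  midpoint (19/2,25/2) outside
  → clear
Obstacle 2 [(13,10) (19,1) (24,3) (24,10)]:
  edge (13,10)–(19,1): clear
  edge (19,1)–(24,3): clear
  edge (24,3)–(24,10): clear
  edge (24,10)–(13,10): clear
  midpoint (19/2,25/2) outside
  → clear
Obstacle 3 [(0,1) (11,1) (0,11)]:
  edge (0,1)–(11,1): clear
  edge (11,1)–(0,11): clear
  edge (0,11)–(0,1): clear
  midpoint (19/2,25/2) outside
  → clear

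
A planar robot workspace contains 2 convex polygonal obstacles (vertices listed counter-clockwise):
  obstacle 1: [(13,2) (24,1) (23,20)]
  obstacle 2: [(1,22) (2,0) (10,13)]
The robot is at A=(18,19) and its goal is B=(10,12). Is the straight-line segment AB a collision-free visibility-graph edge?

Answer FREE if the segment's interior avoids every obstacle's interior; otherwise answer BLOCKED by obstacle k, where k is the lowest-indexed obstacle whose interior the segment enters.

FREE

Obstacle 1 [(13,2) (24,1) (23,20)]:
  edge (13,2)–(24,1): clear
  edge (24,1)–(23,20): clear
  edge (23,20)–(13,2): clear
  midpoint (14,31/2) outside
  → clear
Obstacle 2 [(1,22) (2,0) (10,13)]:
  edge (1,22)–(2,0): clear
  edge (2,0)–(10,13): clear
  edge (10,13)–(1,22): clear
  midpoint (14,31/2) outside
  → clear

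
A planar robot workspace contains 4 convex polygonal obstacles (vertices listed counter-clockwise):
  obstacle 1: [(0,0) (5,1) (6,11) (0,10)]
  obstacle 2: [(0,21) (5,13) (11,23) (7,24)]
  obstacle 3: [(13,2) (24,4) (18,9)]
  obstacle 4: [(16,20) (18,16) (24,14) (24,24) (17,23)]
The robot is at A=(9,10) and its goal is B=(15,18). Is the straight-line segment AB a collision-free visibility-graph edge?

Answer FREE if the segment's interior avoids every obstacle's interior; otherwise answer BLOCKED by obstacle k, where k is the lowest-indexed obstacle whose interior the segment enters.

Obstacle 1 [(0,0) (5,1) (6,11) (0,10)]:
  edge (0,0)–(5,1): clear
  edge (5,1)–(6,11): clear
  edge (6,11)–(0,10): clear
  edge (0,10)–(0,0): clear
  midpoint (12,14) outside
  → clear
Obstacle 2 [(0,21) (5,13) (11,23) (7,24)]:
  edge (0,21)–(5,13): clear
  edge (5,13)–(11,23): clear
  edge (11,23)–(7,24): clear
  edge (7,24)–(0,21): clear
  midpoint (12,14) outside
  → clear
Obstacle 3 [(13,2) (24,4) (18,9)]:
  edge (13,2)–(24,4): clear
  edge (24,4)–(18,9): clear
  edge (18,9)–(13,2): clear
  midpoint (12,14) outside
  → clear
Obstacle 4 [(16,20) (18,16) (24,14) (24,24) (17,23)]:
  edge (16,20)–(18,16): clear
  edge (18,16)–(24,14): clear
  edge (24,14)–(24,24): clear
  edge (24,24)–(17,23): clear
  edge (17,23)–(16,20): clear
  midpoint (12,14) outside
  → clear

FREE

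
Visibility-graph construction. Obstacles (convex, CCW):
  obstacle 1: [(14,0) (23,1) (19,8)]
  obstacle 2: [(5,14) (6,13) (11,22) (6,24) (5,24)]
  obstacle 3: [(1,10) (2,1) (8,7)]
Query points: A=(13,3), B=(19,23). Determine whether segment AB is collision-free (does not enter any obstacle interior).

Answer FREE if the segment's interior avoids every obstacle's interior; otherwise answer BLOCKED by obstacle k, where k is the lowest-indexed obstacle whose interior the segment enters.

FREE

Obstacle 1 [(14,0) (23,1) (19,8)]:
  edge (14,0)–(23,1): clear
  edge (23,1)–(19,8): clear
  edge (19,8)–(14,0): clear
  midpoint (16,13) outside
  → clear
Obstacle 2 [(5,14) (6,13) (11,22) (6,24) (5,24)]:
  edge (5,14)–(6,13): clear
  edge (6,13)–(11,22): clear
  edge (11,22)–(6,24): clear
  edge (6,24)–(5,24): clear
  edge (5,24)–(5,14): clear
  midpoint (16,13) outside
  → clear
Obstacle 3 [(1,10) (2,1) (8,7)]:
  edge (1,10)–(2,1): clear
  edge (2,1)–(8,7): clear
  edge (8,7)–(1,10): clear
  midpoint (16,13) outside
  → clear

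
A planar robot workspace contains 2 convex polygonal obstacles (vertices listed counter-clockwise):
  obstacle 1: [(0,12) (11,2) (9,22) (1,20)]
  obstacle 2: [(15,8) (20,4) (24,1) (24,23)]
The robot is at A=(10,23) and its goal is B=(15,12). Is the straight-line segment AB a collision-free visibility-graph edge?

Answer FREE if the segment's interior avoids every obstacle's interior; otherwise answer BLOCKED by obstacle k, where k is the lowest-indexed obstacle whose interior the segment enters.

Obstacle 1 [(0,12) (11,2) (9,22) (1,20)]:
  edge (0,12)–(11,2): clear
  edge (11,2)–(9,22): clear
  edge (9,22)–(1,20): clear
  edge (1,20)–(0,12): clear
  midpoint (25/2,35/2) outside
  → clear
Obstacle 2 [(15,8) (20,4) (24,1) (24,23)]:
  edge (15,8)–(20,4): clear
  edge (20,4)–(24,1): clear
  edge (24,1)–(24,23): clear
  edge (24,23)–(15,8): clear
  midpoint (25/2,35/2) outside
  → clear

FREE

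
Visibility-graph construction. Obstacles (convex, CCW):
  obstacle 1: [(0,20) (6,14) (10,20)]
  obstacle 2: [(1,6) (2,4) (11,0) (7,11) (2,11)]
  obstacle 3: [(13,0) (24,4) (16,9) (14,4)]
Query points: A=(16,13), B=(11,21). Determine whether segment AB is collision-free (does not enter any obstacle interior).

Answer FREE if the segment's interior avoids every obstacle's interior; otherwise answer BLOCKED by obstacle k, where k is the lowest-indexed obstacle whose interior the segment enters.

Obstacle 1 [(0,20) (6,14) (10,20)]:
  edge (0,20)–(6,14): clear
  edge (6,14)–(10,20): clear
  edge (10,20)–(0,20): clear
  midpoint (27/2,17) outside
  → clear
Obstacle 2 [(1,6) (2,4) (11,0) (7,11) (2,11)]:
  edge (1,6)–(2,4): clear
  edge (2,4)–(11,0): clear
  edge (11,0)–(7,11): clear
  edge (7,11)–(2,11): clear
  edge (2,11)–(1,6): clear
  midpoint (27/2,17) outside
  → clear
Obstacle 3 [(13,0) (24,4) (16,9) (14,4)]:
  edge (13,0)–(24,4): clear
  edge (24,4)–(16,9): clear
  edge (16,9)–(14,4): clear
  edge (14,4)–(13,0): clear
  midpoint (27/2,17) outside
  → clear

FREE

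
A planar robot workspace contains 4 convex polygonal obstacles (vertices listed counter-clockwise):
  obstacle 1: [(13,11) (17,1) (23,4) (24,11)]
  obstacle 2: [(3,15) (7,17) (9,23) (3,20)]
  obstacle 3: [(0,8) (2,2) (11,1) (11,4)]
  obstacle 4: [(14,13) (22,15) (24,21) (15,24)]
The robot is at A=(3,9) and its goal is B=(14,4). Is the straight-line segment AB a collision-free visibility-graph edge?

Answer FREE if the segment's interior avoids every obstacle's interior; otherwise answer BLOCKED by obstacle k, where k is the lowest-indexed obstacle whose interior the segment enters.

Obstacle 1 [(13,11) (17,1) (23,4) (24,11)]:
  edge (13,11)–(17,1): clear
  edge (17,1)–(23,4): clear
  edge (23,4)–(24,11): clear
  edge (24,11)–(13,11): clear
  midpoint (17/2,13/2) outside
  → clear
Obstacle 2 [(3,15) (7,17) (9,23) (3,20)]:
  edge (3,15)–(7,17): clear
  edge (7,17)–(9,23): clear
  edge (9,23)–(3,20): clear
  edge (3,20)–(3,15): clear
  midpoint (17/2,13/2) outside
  → clear
Obstacle 3 [(0,8) (2,2) (11,1) (11,4)]:
  edge (0,8)–(2,2): clear
  edge (2,2)–(11,1): clear
  edge (11,1)–(11,4): clear
  edge (11,4)–(0,8): clear
  midpoint (17/2,13/2) outside
  → clear
Obstacle 4 [(14,13) (22,15) (24,21) (15,24)]:
  edge (14,13)–(22,15): clear
  edge (22,15)–(24,21): clear
  edge (24,21)–(15,24): clear
  edge (15,24)–(14,13): clear
  midpoint (17/2,13/2) outside
  → clear

FREE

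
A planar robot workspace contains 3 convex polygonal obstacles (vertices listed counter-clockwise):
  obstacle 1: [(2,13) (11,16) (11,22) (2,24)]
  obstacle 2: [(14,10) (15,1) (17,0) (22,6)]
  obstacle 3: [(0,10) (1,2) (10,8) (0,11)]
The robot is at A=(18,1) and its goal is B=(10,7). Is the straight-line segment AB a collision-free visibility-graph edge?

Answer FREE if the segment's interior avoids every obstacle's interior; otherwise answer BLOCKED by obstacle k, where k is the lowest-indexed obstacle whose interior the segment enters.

Obstacle 1 [(2,13) (11,16) (11,22) (2,24)]:
  edge (2,13)–(11,16): clear
  edge (11,16)–(11,22): clear
  edge (11,22)–(2,24): clear
  edge (2,24)–(2,13): clear
  midpoint (14,4) outside
  → clear
Obstacle 2 [(14,10) (15,1) (17,0) (22,6)]:
  edge (14,10)–(15,1): crosses AB
  edge (15,1)–(17,0): clear
  edge (17,0)–(22,6): crosses AB
  edge (22,6)–(14,10): clear
  → BLOCKED
Obstacle 3 [(0,10) (1,2) (10,8) (0,11)]:
  edge (0,10)–(1,2): clear
  edge (1,2)–(10,8): clear
  edge (10,8)–(0,11): clear
  edge (0,11)–(0,10): clear
  midpoint (14,4) outside
  → clear

BLOCKED by obstacle 2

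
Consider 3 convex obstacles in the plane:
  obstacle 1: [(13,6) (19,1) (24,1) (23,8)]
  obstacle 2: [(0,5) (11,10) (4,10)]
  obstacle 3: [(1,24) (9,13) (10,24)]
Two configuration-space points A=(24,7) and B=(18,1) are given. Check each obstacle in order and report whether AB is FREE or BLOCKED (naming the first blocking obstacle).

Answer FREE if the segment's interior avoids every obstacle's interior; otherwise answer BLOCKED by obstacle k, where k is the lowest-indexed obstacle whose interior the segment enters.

BLOCKED by obstacle 1

Obstacle 1 [(13,6) (19,1) (24,1) (23,8)]:
  edge (13,6)–(19,1): crosses AB
  edge (19,1)–(24,1): clear
  edge (24,1)–(23,8): crosses AB
  edge (23,8)–(13,6): clear
  → BLOCKED
Obstacle 2 [(0,5) (11,10) (4,10)]:
  edge (0,5)–(11,10): clear
  edge (11,10)–(4,10): clear
  edge (4,10)–(0,5): clear
  midpoint (21,4) outside
  → clear
Obstacle 3 [(1,24) (9,13) (10,24)]:
  edge (1,24)–(9,13): clear
  edge (9,13)–(10,24): clear
  edge (10,24)–(1,24): clear
  midpoint (21,4) outside
  → clear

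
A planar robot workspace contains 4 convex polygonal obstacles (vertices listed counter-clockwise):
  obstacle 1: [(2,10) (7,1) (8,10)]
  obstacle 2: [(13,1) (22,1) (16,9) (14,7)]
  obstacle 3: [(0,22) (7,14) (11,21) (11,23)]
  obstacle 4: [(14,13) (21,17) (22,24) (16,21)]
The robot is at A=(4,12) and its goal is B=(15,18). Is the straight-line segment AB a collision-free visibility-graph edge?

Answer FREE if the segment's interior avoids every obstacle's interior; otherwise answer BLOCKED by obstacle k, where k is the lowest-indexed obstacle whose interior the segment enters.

Obstacle 1 [(2,10) (7,1) (8,10)]:
  edge (2,10)–(7,1): clear
  edge (7,1)–(8,10): clear
  edge (8,10)–(2,10): clear
  midpoint (19/2,15) outside
  → clear
Obstacle 2 [(13,1) (22,1) (16,9) (14,7)]:
  edge (13,1)–(22,1): clear
  edge (22,1)–(16,9): clear
  edge (16,9)–(14,7): clear
  edge (14,7)–(13,1): clear
  midpoint (19/2,15) outside
  → clear
Obstacle 3 [(0,22) (7,14) (11,21) (11,23)]:
  edge (0,22)–(7,14): clear
  edge (7,14)–(11,21): clear
  edge (11,21)–(11,23): clear
  edge (11,23)–(0,22): clear
  midpoint (19/2,15) outside
  → clear
Obstacle 4 [(14,13) (21,17) (22,24) (16,21)]:
  edge (14,13)–(21,17): clear
  edge (21,17)–(22,24): clear
  edge (22,24)–(16,21): clear
  edge (16,21)–(14,13): clear
  midpoint (19/2,15) outside
  → clear

FREE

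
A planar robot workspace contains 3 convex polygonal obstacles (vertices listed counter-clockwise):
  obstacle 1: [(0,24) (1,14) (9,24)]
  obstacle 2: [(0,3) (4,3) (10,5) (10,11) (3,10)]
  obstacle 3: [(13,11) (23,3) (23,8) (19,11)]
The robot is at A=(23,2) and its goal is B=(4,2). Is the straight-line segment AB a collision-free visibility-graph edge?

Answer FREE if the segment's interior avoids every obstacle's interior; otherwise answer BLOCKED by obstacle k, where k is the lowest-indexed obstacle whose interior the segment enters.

Obstacle 1 [(0,24) (1,14) (9,24)]:
  edge (0,24)–(1,14): clear
  edge (1,14)–(9,24): clear
  edge (9,24)–(0,24): clear
  midpoint (27/2,2) outside
  → clear
Obstacle 2 [(0,3) (4,3) (10,5) (10,11) (3,10)]:
  edge (0,3)–(4,3): clear
  edge (4,3)–(10,5): clear
  edge (10,5)–(10,11): clear
  edge (10,11)–(3,10): clear
  edge (3,10)–(0,3): clear
  midpoint (27/2,2) outside
  → clear
Obstacle 3 [(13,11) (23,3) (23,8) (19,11)]:
  edge (13,11)–(23,3): clear
  edge (23,3)–(23,8): clear
  edge (23,8)–(19,11): clear
  edge (19,11)–(13,11): clear
  midpoint (27/2,2) outside
  → clear

FREE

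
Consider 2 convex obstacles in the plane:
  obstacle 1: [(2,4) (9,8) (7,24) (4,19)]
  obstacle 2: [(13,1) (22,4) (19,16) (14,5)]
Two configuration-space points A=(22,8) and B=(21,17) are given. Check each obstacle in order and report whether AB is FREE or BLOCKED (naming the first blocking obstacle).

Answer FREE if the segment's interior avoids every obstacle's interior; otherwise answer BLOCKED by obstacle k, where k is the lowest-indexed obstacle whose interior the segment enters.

FREE

Obstacle 1 [(2,4) (9,8) (7,24) (4,19)]:
  edge (2,4)–(9,8): clear
  edge (9,8)–(7,24): clear
  edge (7,24)–(4,19): clear
  edge (4,19)–(2,4): clear
  midpoint (43/2,25/2) outside
  → clear
Obstacle 2 [(13,1) (22,4) (19,16) (14,5)]:
  edge (13,1)–(22,4): clear
  edge (22,4)–(19,16): clear
  edge (19,16)–(14,5): clear
  edge (14,5)–(13,1): clear
  midpoint (43/2,25/2) outside
  → clear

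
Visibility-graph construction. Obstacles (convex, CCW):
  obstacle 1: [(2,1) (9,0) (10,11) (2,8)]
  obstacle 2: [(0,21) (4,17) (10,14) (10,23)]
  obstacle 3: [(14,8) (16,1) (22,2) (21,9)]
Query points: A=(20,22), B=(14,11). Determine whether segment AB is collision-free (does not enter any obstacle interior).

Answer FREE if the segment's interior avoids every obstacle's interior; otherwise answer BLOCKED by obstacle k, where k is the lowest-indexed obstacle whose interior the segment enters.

Obstacle 1 [(2,1) (9,0) (10,11) (2,8)]:
  edge (2,1)–(9,0): clear
  edge (9,0)–(10,11): clear
  edge (10,11)–(2,8): clear
  edge (2,8)–(2,1): clear
  midpoint (17,33/2) outside
  → clear
Obstacle 2 [(0,21) (4,17) (10,14) (10,23)]:
  edge (0,21)–(4,17): clear
  edge (4,17)–(10,14): clear
  edge (10,14)–(10,23): clear
  edge (10,23)–(0,21): clear
  midpoint (17,33/2) outside
  → clear
Obstacle 3 [(14,8) (16,1) (22,2) (21,9)]:
  edge (14,8)–(16,1): clear
  edge (16,1)–(22,2): clear
  edge (22,2)–(21,9): clear
  edge (21,9)–(14,8): clear
  midpoint (17,33/2) outside
  → clear

FREE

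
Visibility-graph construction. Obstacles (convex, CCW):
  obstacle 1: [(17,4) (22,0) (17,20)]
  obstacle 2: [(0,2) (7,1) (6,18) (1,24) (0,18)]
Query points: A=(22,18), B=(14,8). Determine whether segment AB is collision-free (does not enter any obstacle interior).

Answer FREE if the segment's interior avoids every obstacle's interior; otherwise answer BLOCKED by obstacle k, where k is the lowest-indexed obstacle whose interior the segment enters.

BLOCKED by obstacle 1

Obstacle 1 [(17,4) (22,0) (17,20)]:
  edge (17,4)–(22,0): clear
  edge (22,0)–(17,20): crosses AB
  edge (17,20)–(17,4): crosses AB
  → BLOCKED
Obstacle 2 [(0,2) (7,1) (6,18) (1,24) (0,18)]:
  edge (0,2)–(7,1): clear
  edge (7,1)–(6,18): clear
  edge (6,18)–(1,24): clear
  edge (1,24)–(0,18): clear
  edge (0,18)–(0,2): clear
  midpoint (18,13) outside
  → clear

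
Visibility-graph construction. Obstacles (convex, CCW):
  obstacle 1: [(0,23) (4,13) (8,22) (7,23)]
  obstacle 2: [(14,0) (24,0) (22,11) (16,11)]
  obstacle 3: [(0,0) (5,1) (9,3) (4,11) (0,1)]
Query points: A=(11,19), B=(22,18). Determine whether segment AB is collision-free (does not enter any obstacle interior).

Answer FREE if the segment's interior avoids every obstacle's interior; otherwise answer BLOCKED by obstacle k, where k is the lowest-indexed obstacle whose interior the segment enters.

Obstacle 1 [(0,23) (4,13) (8,22) (7,23)]:
  edge (0,23)–(4,13): clear
  edge (4,13)–(8,22): clear
  edge (8,22)–(7,23): clear
  edge (7,23)–(0,23): clear
  midpoint (33/2,37/2) outside
  → clear
Obstacle 2 [(14,0) (24,0) (22,11) (16,11)]:
  edge (14,0)–(24,0): clear
  edge (24,0)–(22,11): clear
  edge (22,11)–(16,11): clear
  edge (16,11)–(14,0): clear
  midpoint (33/2,37/2) outside
  → clear
Obstacle 3 [(0,0) (5,1) (9,3) (4,11) (0,1)]:
  edge (0,0)–(5,1): clear
  edge (5,1)–(9,3): clear
  edge (9,3)–(4,11): clear
  edge (4,11)–(0,1): clear
  edge (0,1)–(0,0): clear
  midpoint (33/2,37/2) outside
  → clear

FREE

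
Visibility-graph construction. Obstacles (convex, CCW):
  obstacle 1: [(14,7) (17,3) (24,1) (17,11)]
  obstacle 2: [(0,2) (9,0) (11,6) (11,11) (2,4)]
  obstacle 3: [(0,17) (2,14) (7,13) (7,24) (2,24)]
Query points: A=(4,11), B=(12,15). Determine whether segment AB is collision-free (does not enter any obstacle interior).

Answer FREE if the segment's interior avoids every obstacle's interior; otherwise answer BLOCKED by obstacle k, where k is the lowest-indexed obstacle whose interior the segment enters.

FREE

Obstacle 1 [(14,7) (17,3) (24,1) (17,11)]:
  edge (14,7)–(17,3): clear
  edge (17,3)–(24,1): clear
  edge (24,1)–(17,11): clear
  edge (17,11)–(14,7): clear
  midpoint (8,13) outside
  → clear
Obstacle 2 [(0,2) (9,0) (11,6) (11,11) (2,4)]:
  edge (0,2)–(9,0): clear
  edge (9,0)–(11,6): clear
  edge (11,6)–(11,11): clear
  edge (11,11)–(2,4): clear
  edge (2,4)–(0,2): clear
  midpoint (8,13) outside
  → clear
Obstacle 3 [(0,17) (2,14) (7,13) (7,24) (2,24)]:
  edge (0,17)–(2,14): clear
  edge (2,14)–(7,13): clear
  edge (7,13)–(7,24): clear
  edge (7,24)–(2,24): clear
  edge (2,24)–(0,17): clear
  midpoint (8,13) outside
  → clear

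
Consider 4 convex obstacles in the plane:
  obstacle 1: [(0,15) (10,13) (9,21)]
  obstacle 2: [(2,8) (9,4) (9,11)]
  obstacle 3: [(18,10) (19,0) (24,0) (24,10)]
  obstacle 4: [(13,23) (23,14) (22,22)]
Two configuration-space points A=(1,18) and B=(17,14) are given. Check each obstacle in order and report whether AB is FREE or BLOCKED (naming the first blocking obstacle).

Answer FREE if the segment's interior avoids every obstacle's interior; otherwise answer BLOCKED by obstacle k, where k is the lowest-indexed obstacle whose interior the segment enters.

Obstacle 1 [(0,15) (10,13) (9,21)]:
  edge (0,15)–(10,13): clear
  edge (10,13)–(9,21): crosses AB
  edge (9,21)–(0,15): crosses AB
  → BLOCKED
Obstacle 2 [(2,8) (9,4) (9,11)]:
  edge (2,8)–(9,4): clear
  edge (9,4)–(9,11): clear
  edge (9,11)–(2,8): clear
  midpoint (9,16) outside
  → clear
Obstacle 3 [(18,10) (19,0) (24,0) (24,10)]:
  edge (18,10)–(19,0): clear
  edge (19,0)–(24,0): clear
  edge (24,0)–(24,10): clear
  edge (24,10)–(18,10): clear
  midpoint (9,16) outside
  → clear
Obstacle 4 [(13,23) (23,14) (22,22)]:
  edge (13,23)–(23,14): clear
  edge (23,14)–(22,22): clear
  edge (22,22)–(13,23): clear
  midpoint (9,16) outside
  → clear

BLOCKED by obstacle 1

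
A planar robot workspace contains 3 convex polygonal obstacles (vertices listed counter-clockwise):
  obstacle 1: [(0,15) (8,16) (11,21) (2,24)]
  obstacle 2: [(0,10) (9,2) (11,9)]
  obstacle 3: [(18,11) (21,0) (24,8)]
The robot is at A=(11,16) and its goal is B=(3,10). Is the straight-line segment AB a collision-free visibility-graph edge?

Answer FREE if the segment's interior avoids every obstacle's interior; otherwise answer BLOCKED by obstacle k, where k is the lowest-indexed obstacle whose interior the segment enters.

Obstacle 1 [(0,15) (8,16) (11,21) (2,24)]:
  edge (0,15)–(8,16): clear
  edge (8,16)–(11,21): clear
  edge (11,21)–(2,24): clear
  edge (2,24)–(0,15): clear
  midpoint (7,13) outside
  → clear
Obstacle 2 [(0,10) (9,2) (11,9)]:
  edge (0,10)–(9,2): clear
  edge (9,2)–(11,9): clear
  edge (11,9)–(0,10): clear
  midpoint (7,13) outside
  → clear
Obstacle 3 [(18,11) (21,0) (24,8)]:
  edge (18,11)–(21,0): clear
  edge (21,0)–(24,8): clear
  edge (24,8)–(18,11): clear
  midpoint (7,13) outside
  → clear

FREE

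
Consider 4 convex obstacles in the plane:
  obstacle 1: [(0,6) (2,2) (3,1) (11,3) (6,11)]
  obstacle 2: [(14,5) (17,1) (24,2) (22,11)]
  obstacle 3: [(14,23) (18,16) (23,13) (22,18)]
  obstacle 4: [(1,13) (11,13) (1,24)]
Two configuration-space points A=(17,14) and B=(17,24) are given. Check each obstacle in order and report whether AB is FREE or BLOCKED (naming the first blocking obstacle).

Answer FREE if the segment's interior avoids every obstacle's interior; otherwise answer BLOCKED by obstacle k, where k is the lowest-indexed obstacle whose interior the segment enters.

Obstacle 1 [(0,6) (2,2) (3,1) (11,3) (6,11)]:
  edge (0,6)–(2,2): clear
  edge (2,2)–(3,1): clear
  edge (3,1)–(11,3): clear
  edge (11,3)–(6,11): clear
  edge (6,11)–(0,6): clear
  midpoint (17,19) outside
  → clear
Obstacle 2 [(14,5) (17,1) (24,2) (22,11)]:
  edge (14,5)–(17,1): clear
  edge (17,1)–(24,2): clear
  edge (24,2)–(22,11): clear
  edge (22,11)–(14,5): clear
  midpoint (17,19) outside
  → clear
Obstacle 3 [(14,23) (18,16) (23,13) (22,18)]:
  edge (14,23)–(18,16): crosses AB
  edge (18,16)–(23,13): clear
  edge (23,13)–(22,18): clear
  edge (22,18)–(14,23): crosses AB
  → BLOCKED
Obstacle 4 [(1,13) (11,13) (1,24)]:
  edge (1,13)–(11,13): clear
  edge (11,13)–(1,24): clear
  edge (1,24)–(1,13): clear
  midpoint (17,19) outside
  → clear

BLOCKED by obstacle 3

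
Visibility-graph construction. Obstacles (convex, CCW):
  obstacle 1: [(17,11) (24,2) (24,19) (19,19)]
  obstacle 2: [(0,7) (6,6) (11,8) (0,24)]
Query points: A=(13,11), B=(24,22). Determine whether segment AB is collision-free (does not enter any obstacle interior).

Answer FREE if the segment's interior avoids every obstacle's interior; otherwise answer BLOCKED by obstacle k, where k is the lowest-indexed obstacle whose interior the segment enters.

BLOCKED by obstacle 1

Obstacle 1 [(17,11) (24,2) (24,19) (19,19)]:
  edge (17,11)–(24,2): clear
  edge (24,2)–(24,19): clear
  edge (24,19)–(19,19): crosses AB
  edge (19,19)–(17,11): crosses AB
  → BLOCKED
Obstacle 2 [(0,7) (6,6) (11,8) (0,24)]:
  edge (0,7)–(6,6): clear
  edge (6,6)–(11,8): clear
  edge (11,8)–(0,24): clear
  edge (0,24)–(0,7): clear
  midpoint (37/2,33/2) outside
  → clear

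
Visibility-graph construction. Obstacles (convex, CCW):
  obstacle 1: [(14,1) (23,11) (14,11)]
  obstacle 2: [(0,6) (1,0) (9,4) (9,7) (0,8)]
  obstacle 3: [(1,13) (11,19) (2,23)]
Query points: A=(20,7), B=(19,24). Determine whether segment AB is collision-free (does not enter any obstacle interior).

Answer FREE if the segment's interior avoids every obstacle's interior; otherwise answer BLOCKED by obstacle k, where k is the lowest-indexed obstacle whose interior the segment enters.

BLOCKED by obstacle 1

Obstacle 1 [(14,1) (23,11) (14,11)]:
  edge (14,1)–(23,11): crosses AB
  edge (23,11)–(14,11): crosses AB
  edge (14,11)–(14,1): clear
  → BLOCKED
Obstacle 2 [(0,6) (1,0) (9,4) (9,7) (0,8)]:
  edge (0,6)–(1,0): clear
  edge (1,0)–(9,4): clear
  edge (9,4)–(9,7): clear
  edge (9,7)–(0,8): clear
  edge (0,8)–(0,6): clear
  midpoint (39/2,31/2) outside
  → clear
Obstacle 3 [(1,13) (11,19) (2,23)]:
  edge (1,13)–(11,19): clear
  edge (11,19)–(2,23): clear
  edge (2,23)–(1,13): clear
  midpoint (39/2,31/2) outside
  → clear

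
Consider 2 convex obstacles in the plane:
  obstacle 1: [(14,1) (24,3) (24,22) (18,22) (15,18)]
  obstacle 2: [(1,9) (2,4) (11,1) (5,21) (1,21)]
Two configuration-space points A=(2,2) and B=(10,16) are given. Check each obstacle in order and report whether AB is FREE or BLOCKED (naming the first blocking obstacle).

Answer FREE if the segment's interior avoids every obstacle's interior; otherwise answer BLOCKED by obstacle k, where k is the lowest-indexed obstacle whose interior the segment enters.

BLOCKED by obstacle 2

Obstacle 1 [(14,1) (24,3) (24,22) (18,22) (15,18)]:
  edge (14,1)–(24,3): clear
  edge (24,3)–(24,22): clear
  edge (24,22)–(18,22): clear
  edge (18,22)–(15,18): clear
  edge (15,18)–(14,1): clear
  midpoint (6,9) outside
  → clear
Obstacle 2 [(1,9) (2,4) (11,1) (5,21) (1,21)]:
  edge (1,9)–(2,4): clear
  edge (2,4)–(11,1): crosses AB
  edge (11,1)–(5,21): crosses AB
  edge (5,21)–(1,21): clear
  edge (1,21)–(1,9): clear
  → BLOCKED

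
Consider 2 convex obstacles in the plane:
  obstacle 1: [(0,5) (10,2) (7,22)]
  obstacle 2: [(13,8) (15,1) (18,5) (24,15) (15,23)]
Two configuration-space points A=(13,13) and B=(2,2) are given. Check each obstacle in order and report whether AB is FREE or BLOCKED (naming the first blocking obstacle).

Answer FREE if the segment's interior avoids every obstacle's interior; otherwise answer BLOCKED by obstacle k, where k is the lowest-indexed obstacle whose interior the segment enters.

BLOCKED by obstacle 1

Obstacle 1 [(0,5) (10,2) (7,22)]:
  edge (0,5)–(10,2): crosses AB
  edge (10,2)–(7,22): crosses AB
  edge (7,22)–(0,5): clear
  → BLOCKED
Obstacle 2 [(13,8) (15,1) (18,5) (24,15) (15,23)]:
  edge (13,8)–(15,1): clear
  edge (15,1)–(18,5): clear
  edge (18,5)–(24,15): clear
  edge (24,15)–(15,23): clear
  edge (15,23)–(13,8): clear
  midpoint (15/2,15/2) outside
  → clear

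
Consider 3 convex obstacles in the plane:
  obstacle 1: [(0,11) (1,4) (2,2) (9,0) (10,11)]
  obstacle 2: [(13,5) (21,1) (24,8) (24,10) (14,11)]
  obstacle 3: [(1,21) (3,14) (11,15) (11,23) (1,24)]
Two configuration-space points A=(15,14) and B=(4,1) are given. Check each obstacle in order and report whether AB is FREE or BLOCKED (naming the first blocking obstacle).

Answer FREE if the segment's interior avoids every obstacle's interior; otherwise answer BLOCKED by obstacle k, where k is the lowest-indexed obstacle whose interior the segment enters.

BLOCKED by obstacle 1

Obstacle 1 [(0,11) (1,4) (2,2) (9,0) (10,11)]:
  edge (0,11)–(1,4): clear
  edge (1,4)–(2,2): clear
  edge (2,2)–(9,0): crosses AB
  edge (9,0)–(10,11): crosses AB
  edge (10,11)–(0,11): clear
  → BLOCKED
Obstacle 2 [(13,5) (21,1) (24,8) (24,10) (14,11)]:
  edge (13,5)–(21,1): clear
  edge (21,1)–(24,8): clear
  edge (24,8)–(24,10): clear
  edge (24,10)–(14,11): clear
  edge (14,11)–(13,5): clear
  midpoint (19/2,15/2) outside
  → clear
Obstacle 3 [(1,21) (3,14) (11,15) (11,23) (1,24)]:
  edge (1,21)–(3,14): clear
  edge (3,14)–(11,15): clear
  edge (11,15)–(11,23): clear
  edge (11,23)–(1,24): clear
  edge (1,24)–(1,21): clear
  midpoint (19/2,15/2) outside
  → clear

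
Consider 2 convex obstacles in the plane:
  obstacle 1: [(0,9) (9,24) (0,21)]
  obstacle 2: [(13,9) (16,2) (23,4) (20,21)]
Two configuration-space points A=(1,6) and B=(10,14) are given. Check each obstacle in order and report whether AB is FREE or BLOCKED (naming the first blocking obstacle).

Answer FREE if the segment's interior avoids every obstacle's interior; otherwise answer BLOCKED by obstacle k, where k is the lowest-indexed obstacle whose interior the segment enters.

Obstacle 1 [(0,9) (9,24) (0,21)]:
  edge (0,9)–(9,24): clear
  edge (9,24)–(0,21): clear
  edge (0,21)–(0,9): clear
  midpoint (11/2,10) outside
  → clear
Obstacle 2 [(13,9) (16,2) (23,4) (20,21)]:
  edge (13,9)–(16,2): clear
  edge (16,2)–(23,4): clear
  edge (23,4)–(20,21): clear
  edge (20,21)–(13,9): clear
  midpoint (11/2,10) outside
  → clear

FREE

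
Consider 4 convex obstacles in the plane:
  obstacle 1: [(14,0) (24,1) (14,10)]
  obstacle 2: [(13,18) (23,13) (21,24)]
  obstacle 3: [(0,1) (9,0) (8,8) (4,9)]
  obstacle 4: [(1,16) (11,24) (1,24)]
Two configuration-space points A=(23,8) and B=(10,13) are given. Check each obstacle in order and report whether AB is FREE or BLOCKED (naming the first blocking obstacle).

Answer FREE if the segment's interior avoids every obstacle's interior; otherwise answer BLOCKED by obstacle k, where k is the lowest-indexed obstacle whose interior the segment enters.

FREE

Obstacle 1 [(14,0) (24,1) (14,10)]:
  edge (14,0)–(24,1): clear
  edge (24,1)–(14,10): clear
  edge (14,10)–(14,0): clear
  midpoint (33/2,21/2) outside
  → clear
Obstacle 2 [(13,18) (23,13) (21,24)]:
  edge (13,18)–(23,13): clear
  edge (23,13)–(21,24): clear
  edge (21,24)–(13,18): clear
  midpoint (33/2,21/2) outside
  → clear
Obstacle 3 [(0,1) (9,0) (8,8) (4,9)]:
  edge (0,1)–(9,0): clear
  edge (9,0)–(8,8): clear
  edge (8,8)–(4,9): clear
  edge (4,9)–(0,1): clear
  midpoint (33/2,21/2) outside
  → clear
Obstacle 4 [(1,16) (11,24) (1,24)]:
  edge (1,16)–(11,24): clear
  edge (11,24)–(1,24): clear
  edge (1,24)–(1,16): clear
  midpoint (33/2,21/2) outside
  → clear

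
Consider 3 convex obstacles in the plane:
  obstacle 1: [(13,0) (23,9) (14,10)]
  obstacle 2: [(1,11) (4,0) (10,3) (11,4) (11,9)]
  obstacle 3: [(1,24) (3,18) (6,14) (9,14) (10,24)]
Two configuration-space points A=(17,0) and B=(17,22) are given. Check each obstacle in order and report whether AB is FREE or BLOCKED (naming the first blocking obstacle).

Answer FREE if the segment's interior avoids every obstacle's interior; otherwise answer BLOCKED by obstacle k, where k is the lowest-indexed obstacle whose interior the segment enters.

BLOCKED by obstacle 1

Obstacle 1 [(13,0) (23,9) (14,10)]:
  edge (13,0)–(23,9): crosses AB
  edge (23,9)–(14,10): crosses AB
  edge (14,10)–(13,0): clear
  → BLOCKED
Obstacle 2 [(1,11) (4,0) (10,3) (11,4) (11,9)]:
  edge (1,11)–(4,0): clear
  edge (4,0)–(10,3): clear
  edge (10,3)–(11,4): clear
  edge (11,4)–(11,9): clear
  edge (11,9)–(1,11): clear
  midpoint (17,11) outside
  → clear
Obstacle 3 [(1,24) (3,18) (6,14) (9,14) (10,24)]:
  edge (1,24)–(3,18): clear
  edge (3,18)–(6,14): clear
  edge (6,14)–(9,14): clear
  edge (9,14)–(10,24): clear
  edge (10,24)–(1,24): clear
  midpoint (17,11) outside
  → clear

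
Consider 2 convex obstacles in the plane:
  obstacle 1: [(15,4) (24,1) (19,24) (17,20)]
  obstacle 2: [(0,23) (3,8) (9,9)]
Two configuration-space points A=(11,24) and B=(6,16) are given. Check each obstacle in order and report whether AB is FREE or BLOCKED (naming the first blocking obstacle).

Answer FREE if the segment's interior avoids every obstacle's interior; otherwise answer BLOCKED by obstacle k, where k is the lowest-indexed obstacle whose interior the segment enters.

Obstacle 1 [(15,4) (24,1) (19,24) (17,20)]:
  edge (15,4)–(24,1): clear
  edge (24,1)–(19,24): clear
  edge (19,24)–(17,20): clear
  edge (17,20)–(15,4): clear
  midpoint (17/2,20) outside
  → clear
Obstacle 2 [(0,23) (3,8) (9,9)]:
  edge (0,23)–(3,8): clear
  edge (3,8)–(9,9): clear
  edge (9,9)–(0,23): clear
  midpoint (17/2,20) outside
  → clear

FREE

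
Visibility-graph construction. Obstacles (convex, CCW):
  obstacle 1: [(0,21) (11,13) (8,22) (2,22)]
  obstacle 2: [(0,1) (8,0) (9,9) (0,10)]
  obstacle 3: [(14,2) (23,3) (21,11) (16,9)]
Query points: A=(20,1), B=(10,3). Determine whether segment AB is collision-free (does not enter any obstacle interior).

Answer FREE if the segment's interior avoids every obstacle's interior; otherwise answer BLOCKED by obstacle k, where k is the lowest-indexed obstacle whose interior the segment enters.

Obstacle 1 [(0,21) (11,13) (8,22) (2,22)]:
  edge (0,21)–(11,13): clear
  edge (11,13)–(8,22): clear
  edge (8,22)–(2,22): clear
  edge (2,22)–(0,21): clear
  midpoint (15,2) outside
  → clear
Obstacle 2 [(0,1) (8,0) (9,9) (0,10)]:
  edge (0,1)–(8,0): clear
  edge (8,0)–(9,9): clear
  edge (9,9)–(0,10): clear
  edge (0,10)–(0,1): clear
  midpoint (15,2) outside
  → clear
Obstacle 3 [(14,2) (23,3) (21,11) (16,9)]:
  edge (14,2)–(23,3): crosses AB
  edge (23,3)–(21,11): clear
  edge (21,11)–(16,9): clear
  edge (16,9)–(14,2): crosses AB
  → BLOCKED

BLOCKED by obstacle 3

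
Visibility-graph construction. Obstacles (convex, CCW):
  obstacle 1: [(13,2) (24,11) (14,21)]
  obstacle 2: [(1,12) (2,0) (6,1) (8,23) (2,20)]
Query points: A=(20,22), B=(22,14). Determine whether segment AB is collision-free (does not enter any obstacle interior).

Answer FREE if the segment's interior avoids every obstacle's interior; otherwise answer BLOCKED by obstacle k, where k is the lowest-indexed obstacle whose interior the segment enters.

Obstacle 1 [(13,2) (24,11) (14,21)]:
  edge (13,2)–(24,11): clear
  edge (24,11)–(14,21): clear
  edge (14,21)–(13,2): clear
  midpoint (21,18) outside
  → clear
Obstacle 2 [(1,12) (2,0) (6,1) (8,23) (2,20)]:
  edge (1,12)–(2,0): clear
  edge (2,0)–(6,1): clear
  edge (6,1)–(8,23): clear
  edge (8,23)–(2,20): clear
  edge (2,20)–(1,12): clear
  midpoint (21,18) outside
  → clear

FREE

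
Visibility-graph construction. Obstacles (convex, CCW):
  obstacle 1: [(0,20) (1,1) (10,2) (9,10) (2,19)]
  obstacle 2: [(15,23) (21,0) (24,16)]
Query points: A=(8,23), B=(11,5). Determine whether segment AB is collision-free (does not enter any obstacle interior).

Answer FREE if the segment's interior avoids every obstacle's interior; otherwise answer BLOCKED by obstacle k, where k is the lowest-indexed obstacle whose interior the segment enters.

FREE

Obstacle 1 [(0,20) (1,1) (10,2) (9,10) (2,19)]:
  edge (0,20)–(1,1): clear
  edge (1,1)–(10,2): clear
  edge (10,2)–(9,10): clear
  edge (9,10)–(2,19): clear
  edge (2,19)–(0,20): clear
  midpoint (19/2,14) outside
  → clear
Obstacle 2 [(15,23) (21,0) (24,16)]:
  edge (15,23)–(21,0): clear
  edge (21,0)–(24,16): clear
  edge (24,16)–(15,23): clear
  midpoint (19/2,14) outside
  → clear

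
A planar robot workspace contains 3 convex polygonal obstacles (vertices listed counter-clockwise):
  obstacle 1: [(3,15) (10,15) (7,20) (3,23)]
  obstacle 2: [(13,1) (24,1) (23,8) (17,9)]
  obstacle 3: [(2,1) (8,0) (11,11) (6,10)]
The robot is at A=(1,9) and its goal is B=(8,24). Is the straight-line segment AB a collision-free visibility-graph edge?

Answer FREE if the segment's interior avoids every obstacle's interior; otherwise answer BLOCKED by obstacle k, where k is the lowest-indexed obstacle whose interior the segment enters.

BLOCKED by obstacle 1

Obstacle 1 [(3,15) (10,15) (7,20) (3,23)]:
  edge (3,15)–(10,15): crosses AB
  edge (10,15)–(7,20): clear
  edge (7,20)–(3,23): crosses AB
  edge (3,23)–(3,15): clear
  → BLOCKED
Obstacle 2 [(13,1) (24,1) (23,8) (17,9)]:
  edge (13,1)–(24,1): clear
  edge (24,1)–(23,8): clear
  edge (23,8)–(17,9): clear
  edge (17,9)–(13,1): clear
  midpoint (9/2,33/2) outside
  → clear
Obstacle 3 [(2,1) (8,0) (11,11) (6,10)]:
  edge (2,1)–(8,0): clear
  edge (8,0)–(11,11): clear
  edge (11,11)–(6,10): clear
  edge (6,10)–(2,1): clear
  midpoint (9/2,33/2) outside
  → clear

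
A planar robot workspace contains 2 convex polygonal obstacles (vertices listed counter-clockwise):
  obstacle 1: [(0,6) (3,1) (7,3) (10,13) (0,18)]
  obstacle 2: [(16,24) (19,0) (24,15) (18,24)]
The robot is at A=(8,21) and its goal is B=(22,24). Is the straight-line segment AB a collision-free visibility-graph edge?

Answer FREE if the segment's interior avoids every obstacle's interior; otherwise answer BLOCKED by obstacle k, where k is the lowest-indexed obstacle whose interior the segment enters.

Obstacle 1 [(0,6) (3,1) (7,3) (10,13) (0,18)]:
  edge (0,6)–(3,1): clear
  edge (3,1)–(7,3): clear
  edge (7,3)–(10,13): clear
  edge (10,13)–(0,18): clear
  edge (0,18)–(0,6): clear
  midpoint (15,45/2) outside
  → clear
Obstacle 2 [(16,24) (19,0) (24,15) (18,24)]:
  edge (16,24)–(19,0): crosses AB
  edge (19,0)–(24,15): clear
  edge (24,15)–(18,24): crosses AB
  edge (18,24)–(16,24): clear
  → BLOCKED

BLOCKED by obstacle 2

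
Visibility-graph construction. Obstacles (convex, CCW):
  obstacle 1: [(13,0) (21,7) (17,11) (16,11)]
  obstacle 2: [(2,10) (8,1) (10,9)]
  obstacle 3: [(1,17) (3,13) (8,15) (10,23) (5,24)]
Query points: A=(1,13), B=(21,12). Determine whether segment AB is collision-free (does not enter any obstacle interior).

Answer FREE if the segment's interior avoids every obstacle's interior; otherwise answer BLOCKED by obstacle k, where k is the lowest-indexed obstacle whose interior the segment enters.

FREE

Obstacle 1 [(13,0) (21,7) (17,11) (16,11)]:
  edge (13,0)–(21,7): clear
  edge (21,7)–(17,11): clear
  edge (17,11)–(16,11): clear
  edge (16,11)–(13,0): clear
  midpoint (11,25/2) outside
  → clear
Obstacle 2 [(2,10) (8,1) (10,9)]:
  edge (2,10)–(8,1): clear
  edge (8,1)–(10,9): clear
  edge (10,9)–(2,10): clear
  midpoint (11,25/2) outside
  → clear
Obstacle 3 [(1,17) (3,13) (8,15) (10,23) (5,24)]:
  edge (1,17)–(3,13): clear
  edge (3,13)–(8,15): clear
  edge (8,15)–(10,23): clear
  edge (10,23)–(5,24): clear
  edge (5,24)–(1,17): clear
  midpoint (11,25/2) outside
  → clear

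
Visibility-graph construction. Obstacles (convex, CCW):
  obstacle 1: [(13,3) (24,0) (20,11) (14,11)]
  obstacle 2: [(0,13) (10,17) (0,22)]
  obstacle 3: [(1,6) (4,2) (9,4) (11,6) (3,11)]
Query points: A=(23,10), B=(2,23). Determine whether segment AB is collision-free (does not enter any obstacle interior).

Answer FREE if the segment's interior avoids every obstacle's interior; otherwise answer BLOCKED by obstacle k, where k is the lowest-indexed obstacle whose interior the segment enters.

FREE

Obstacle 1 [(13,3) (24,0) (20,11) (14,11)]:
  edge (13,3)–(24,0): clear
  edge (24,0)–(20,11): clear
  edge (20,11)–(14,11): clear
  edge (14,11)–(13,3): clear
  midpoint (25/2,33/2) outside
  → clear
Obstacle 2 [(0,13) (10,17) (0,22)]:
  edge (0,13)–(10,17): clear
  edge (10,17)–(0,22): clear
  edge (0,22)–(0,13): clear
  midpoint (25/2,33/2) outside
  → clear
Obstacle 3 [(1,6) (4,2) (9,4) (11,6) (3,11)]:
  edge (1,6)–(4,2): clear
  edge (4,2)–(9,4): clear
  edge (9,4)–(11,6): clear
  edge (11,6)–(3,11): clear
  edge (3,11)–(1,6): clear
  midpoint (25/2,33/2) outside
  → clear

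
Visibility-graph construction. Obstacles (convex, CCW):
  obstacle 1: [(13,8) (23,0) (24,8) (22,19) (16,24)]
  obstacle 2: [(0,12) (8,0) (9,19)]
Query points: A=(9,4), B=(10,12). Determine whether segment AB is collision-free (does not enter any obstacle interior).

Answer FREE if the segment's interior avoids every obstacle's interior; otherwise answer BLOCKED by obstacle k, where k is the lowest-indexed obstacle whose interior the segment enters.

Obstacle 1 [(13,8) (23,0) (24,8) (22,19) (16,24)]:
  edge (13,8)–(23,0): clear
  edge (23,0)–(24,8): clear
  edge (24,8)–(22,19): clear
  edge (22,19)–(16,24): clear
  edge (16,24)–(13,8): clear
  midpoint (19/2,8) outside
  → clear
Obstacle 2 [(0,12) (8,0) (9,19)]:
  edge (0,12)–(8,0): clear
  edge (8,0)–(9,19): clear
  edge (9,19)–(0,12): clear
  midpoint (19/2,8) outside
  → clear

FREE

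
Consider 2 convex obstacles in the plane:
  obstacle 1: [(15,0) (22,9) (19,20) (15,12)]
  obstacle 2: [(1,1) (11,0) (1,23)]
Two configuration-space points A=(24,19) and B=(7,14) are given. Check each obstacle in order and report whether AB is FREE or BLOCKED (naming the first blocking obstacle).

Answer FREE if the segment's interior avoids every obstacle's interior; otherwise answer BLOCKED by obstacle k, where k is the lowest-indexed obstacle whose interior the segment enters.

Obstacle 1 [(15,0) (22,9) (19,20) (15,12)]:
  edge (15,0)–(22,9): clear
  edge (22,9)–(19,20): crosses AB
  edge (19,20)–(15,12): crosses AB
  edge (15,12)–(15,0): clear
  → BLOCKED
Obstacle 2 [(1,1) (11,0) (1,23)]:
  edge (1,1)–(11,0): clear
  edge (11,0)–(1,23): clear
  edge (1,23)–(1,1): clear
  midpoint (31/2,33/2) outside
  → clear

BLOCKED by obstacle 1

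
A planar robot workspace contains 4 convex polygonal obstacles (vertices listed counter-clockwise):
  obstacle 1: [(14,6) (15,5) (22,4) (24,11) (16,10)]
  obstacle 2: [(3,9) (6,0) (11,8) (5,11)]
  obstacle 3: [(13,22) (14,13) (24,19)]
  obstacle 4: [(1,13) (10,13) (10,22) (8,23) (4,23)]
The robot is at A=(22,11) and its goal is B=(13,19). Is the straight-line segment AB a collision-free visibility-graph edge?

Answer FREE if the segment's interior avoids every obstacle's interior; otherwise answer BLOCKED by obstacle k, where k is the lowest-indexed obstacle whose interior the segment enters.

BLOCKED by obstacle 3

Obstacle 1 [(14,6) (15,5) (22,4) (24,11) (16,10)]:
  edge (14,6)–(15,5): clear
  edge (15,5)–(22,4): clear
  edge (22,4)–(24,11): clear
  edge (24,11)–(16,10): clear
  edge (16,10)–(14,6): clear
  midpoint (35/2,15) outside
  → clear
Obstacle 2 [(3,9) (6,0) (11,8) (5,11)]:
  edge (3,9)–(6,0): clear
  edge (6,0)–(11,8): clear
  edge (11,8)–(5,11): clear
  edge (5,11)–(3,9): clear
  midpoint (35/2,15) outside
  → clear
Obstacle 3 [(13,22) (14,13) (24,19)]:
  edge (13,22)–(14,13): crosses AB
  edge (14,13)–(24,19): crosses AB
  edge (24,19)–(13,22): clear
  → BLOCKED
Obstacle 4 [(1,13) (10,13) (10,22) (8,23) (4,23)]:
  edge (1,13)–(10,13): clear
  edge (10,13)–(10,22): clear
  edge (10,22)–(8,23): clear
  edge (8,23)–(4,23): clear
  edge (4,23)–(1,13): clear
  midpoint (35/2,15) outside
  → clear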